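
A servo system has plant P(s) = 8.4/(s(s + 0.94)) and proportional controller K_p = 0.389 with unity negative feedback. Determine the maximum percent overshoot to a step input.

From 1 + K_pP(s) = 0: s² + 0.94s + 3.268 = 0 ⇒ ω_n = 1.808, ζ = 0.26.
%OS = 100·exp(−πζ/√(1−ζ²)) = 100·exp(−π·0.26/√0.9324) = 42.9%.

42.9%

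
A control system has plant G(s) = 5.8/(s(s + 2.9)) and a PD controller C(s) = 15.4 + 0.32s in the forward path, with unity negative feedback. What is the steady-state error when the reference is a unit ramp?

The loop has one pole at the origin (type 1). Velocity error constant K_v = lim_{s→0} s·C(s)G(s) = 15.4·5.8/2.9 = 30.8.
Steady-state error to a unit ramp: e_ss = 1/K_v = 0.0325.

0.0325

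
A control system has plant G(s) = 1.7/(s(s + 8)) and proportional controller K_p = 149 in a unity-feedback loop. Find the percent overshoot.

Closed-loop characteristic equation: s² + 8s + 253.3 = 0, so ω_n = 15.92 rad/s and ζ = 8/(2·15.92) = 0.2513.
%OS = 100·exp(−πζ/√(1−ζ²)) = 100·exp(−π·0.2513/√0.9368) = 44.2%.

44.2%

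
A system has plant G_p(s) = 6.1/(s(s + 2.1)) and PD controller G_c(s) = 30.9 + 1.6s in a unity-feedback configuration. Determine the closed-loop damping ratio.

Forward path: (30.9 + 1.6s)·6.1/(s(s+2.1)). The closed-loop characteristic equation is s² + (2.1 + 6.1·1.6)s + 6.1·30.9 = 0.
That is s² + 11.86s + 188.5 = 0, so ω_n = 13.73 rad/s and ζ = 11.86/(2·13.73) = 0.4319.

ζ = 0.432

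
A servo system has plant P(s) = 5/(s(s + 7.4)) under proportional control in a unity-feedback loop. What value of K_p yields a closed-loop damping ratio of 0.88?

K_p = 3.54

Closed-loop characteristic equation: s² + 7.4s + K_p·5 = 0.
So ω_n = √(5K_p) and 2ζω_n = 7.4, giving ζ = 7.4/(2√(5K_p)).
Setting ζ = 0.88: √(5K_p) = 7.4/(2·0.88) = 4.205, so K_p = 17.68/5 = 3.54.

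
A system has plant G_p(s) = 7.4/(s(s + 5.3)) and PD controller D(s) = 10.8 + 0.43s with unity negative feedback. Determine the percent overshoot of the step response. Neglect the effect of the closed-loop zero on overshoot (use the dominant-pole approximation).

18.4%

Forward path: (10.8 + 0.43s)·7.4/(s(s+5.3)). The closed-loop characteristic equation is s² + (5.3 + 7.4·0.43)s + 7.4·10.8 = 0.
That is s² + 8.482s + 79.92 = 0, so ω_n = 8.94 rad/s and ζ = 8.482/(2·8.94) = 0.4744.
%OS = 100·exp(−πζ/√(1−ζ²)) = 18.4%.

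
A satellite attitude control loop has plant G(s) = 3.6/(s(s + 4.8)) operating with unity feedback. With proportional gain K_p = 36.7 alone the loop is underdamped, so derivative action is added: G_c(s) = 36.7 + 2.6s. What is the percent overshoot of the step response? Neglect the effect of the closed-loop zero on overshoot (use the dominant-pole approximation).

8.57%

Forward path: (36.7 + 2.6s)·3.6/(s(s+4.8)). The closed-loop characteristic equation is s² + (4.8 + 3.6·2.6)s + 3.6·36.7 = 0.
That is s² + 14.16s + 132.1 = 0, so ω_n = 11.49 rad/s and ζ = 14.16/(2·11.49) = 0.616.
%OS = 100·exp(−πζ/√(1−ζ²)) = 8.57%.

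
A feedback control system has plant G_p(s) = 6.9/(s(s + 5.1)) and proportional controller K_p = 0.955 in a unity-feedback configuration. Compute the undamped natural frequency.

With unity feedback the closed-loop characteristic equation is s² + 5.1s + 0.955·6.9 = s² + 5.1s + 6.59 = 0.
Matching s² + 2ζω_n s + ω_n²: ω_n = √6.59 = 2.567 rad/s and 2ζω_n = 5.1, so ζ = 5.1/(2·2.567) = 0.993.

ω_n = 2.57 rad/s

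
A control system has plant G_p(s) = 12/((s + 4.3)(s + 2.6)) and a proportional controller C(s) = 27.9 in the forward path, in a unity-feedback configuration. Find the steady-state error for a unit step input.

The loop is type 0. Static position error constant K_pos = C(0)·G_p(0) = 27.9·1.073 = 29.95.
Steady-state error to a unit step: e_ss = 1/(1+K_pos) = 1/30.95 = 0.0323.

0.0323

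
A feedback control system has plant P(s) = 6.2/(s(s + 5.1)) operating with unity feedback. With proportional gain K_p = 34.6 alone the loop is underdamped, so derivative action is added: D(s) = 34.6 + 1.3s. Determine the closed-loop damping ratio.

Forward path: (34.6 + 1.3s)·6.2/(s(s+5.1)). The closed-loop characteristic equation is s² + (5.1 + 6.2·1.3)s + 6.2·34.6 = 0.
That is s² + 13.16s + 214.5 = 0, so ω_n = 14.65 rad/s and ζ = 13.16/(2·14.65) = 0.4493.

ζ = 0.449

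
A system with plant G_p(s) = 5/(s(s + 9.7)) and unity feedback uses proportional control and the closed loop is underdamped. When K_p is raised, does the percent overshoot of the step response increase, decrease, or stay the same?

ζ = 9.7/(2√(5K_p)) decreases as K_p grows; lower damping means more overshoot.

increase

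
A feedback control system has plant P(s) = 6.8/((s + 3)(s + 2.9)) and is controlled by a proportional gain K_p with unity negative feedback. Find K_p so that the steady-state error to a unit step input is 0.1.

For a type-0 loop with proportional control, e_ss = 1/(1 + K_p·P(0)).
P(0) = 0.7816. Require 1/(1 + K_p·0.7816) = 0.1, so 1 + 0.7816·K_p = 10.
K_p = (10 − 1)/0.7816 = 11.5.

K_p = 11.5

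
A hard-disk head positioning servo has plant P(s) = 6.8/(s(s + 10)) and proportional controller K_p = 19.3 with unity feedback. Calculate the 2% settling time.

Closed-loop characteristic equation: s² + 10s + 131.2 = 0, so ω_n = 11.46 rad/s and ζ = 10/(2·11.46) = 0.4365.
2% settling time T_s ≈ 4/(ζω_n) = 4/5 = 0.8 s.

T_s ≈ 0.8 s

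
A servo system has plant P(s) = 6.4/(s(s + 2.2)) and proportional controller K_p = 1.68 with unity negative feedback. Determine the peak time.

T_p = 1.02 s

From 1 + K_pP(s) = 0: s² + 2.2s + 10.75 = 0 ⇒ ω_n = 3.279, ζ = 0.3355.
Damped frequency ω_d = ω_n√(1−ζ²) = 3.089 rad/s, so peak time T_p = π/ω_d = 1.02 s.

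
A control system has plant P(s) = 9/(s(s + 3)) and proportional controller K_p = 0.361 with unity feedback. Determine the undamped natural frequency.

ω_n = 1.8 rad/s

With unity feedback the closed-loop characteristic equation is s² + 3s + 0.361·9 = s² + 3s + 3.249 = 0.
So ω_n² = 3.249 ⇒ ω_n = 1.802 rad/s, and ζ = 3/(2ω_n) = 0.832.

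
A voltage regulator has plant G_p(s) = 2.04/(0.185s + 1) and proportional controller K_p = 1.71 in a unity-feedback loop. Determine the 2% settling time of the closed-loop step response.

T_s ≈ 0.165 s

Closed loop: T(s) = K_p·G_p/(1+K_p·G_p) = 3.488/(0.185s + 1 + 3.488), with pole at s = −(1 + 3.488)/0.185 = −24.26.
τ = 1/24.26 = 0.04122 s, so 2% settling time ≈ 4τ = 0.165 s.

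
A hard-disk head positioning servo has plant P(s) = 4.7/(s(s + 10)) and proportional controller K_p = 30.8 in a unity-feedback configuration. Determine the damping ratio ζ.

The closed-loop denominator is s(s+10) + 30.8·4.7 = s² + 10s + 144.8.
Matching s² + 2ζω_n s + ω_n²: ω_n = √144.8 = 12.03 rad/s and 2ζω_n = 10, so ζ = 10/(2·12.03) = 0.416.

ζ = 0.416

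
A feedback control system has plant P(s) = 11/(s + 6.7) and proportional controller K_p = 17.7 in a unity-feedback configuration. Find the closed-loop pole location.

Closed-loop transfer function: T(s) = K_p·P(s)/(1 + K_p·P(s)) = 194.7/(s + 6.7 + 194.7) = 194.7/(s + 201.4).
The closed-loop pole is at s = −201.4.

s = -201.4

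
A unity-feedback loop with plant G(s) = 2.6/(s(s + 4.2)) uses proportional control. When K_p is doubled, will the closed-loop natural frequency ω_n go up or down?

ω_n = √(2.6·K_p), which grows with K_p.

increase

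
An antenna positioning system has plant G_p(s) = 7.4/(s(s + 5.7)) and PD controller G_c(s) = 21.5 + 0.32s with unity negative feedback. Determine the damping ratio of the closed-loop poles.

ζ = 0.32

Forward path: (21.5 + 0.32s)·7.4/(s(s+5.7)). The closed-loop characteristic equation is s² + (5.7 + 7.4·0.32)s + 7.4·21.5 = 0.
That is s² + 8.068s + 159.1 = 0, so ω_n = 12.61 rad/s and ζ = 8.068/(2·12.61) = 0.3198.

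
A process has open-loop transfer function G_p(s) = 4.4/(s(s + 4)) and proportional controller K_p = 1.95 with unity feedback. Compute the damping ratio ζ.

ζ = 0.683

1 + K_p·G_p(s) = 0 gives s² + 4s + 8.58 = 0.
So ω_n² = 8.58 ⇒ ω_n = 2.929 rad/s, and ζ = 4/(2ω_n) = 0.683.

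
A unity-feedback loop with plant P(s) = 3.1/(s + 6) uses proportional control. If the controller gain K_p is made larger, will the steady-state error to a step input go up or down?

The position error constant K_pos = K_p·P(0) grows with K_p, and e_ss = 1/(1+K_pos) falls.

decrease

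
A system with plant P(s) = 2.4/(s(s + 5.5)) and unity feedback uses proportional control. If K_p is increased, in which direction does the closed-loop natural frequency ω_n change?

ω_n = √(2.4·K_p), which grows with K_p.

increase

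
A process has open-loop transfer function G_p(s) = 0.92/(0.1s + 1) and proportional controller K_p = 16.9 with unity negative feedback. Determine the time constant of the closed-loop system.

Closed loop: T(s) = K_p·G_p/(1+K_p·G_p) = 15.55/(0.1s + 1 + 15.55), with pole at s = −(1 + 15.55)/0.1 = −165.5.
Closed-loop time constant τ = 1/165.5 = 0.00604 s.

τ = 0.00604 s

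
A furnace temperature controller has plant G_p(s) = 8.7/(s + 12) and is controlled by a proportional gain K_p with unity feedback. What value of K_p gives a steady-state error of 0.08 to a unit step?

Steady-state error for a unit step on this type-0 loop is 1/(1 + K_p·G_p(0)).
G_p(0) = 0.725. Require 1/(1 + K_p·0.725) = 0.08, so 1 + 0.725·K_p = 12.5.
K_p = (12.5 − 1)/0.725 = 15.9.

K_p = 15.9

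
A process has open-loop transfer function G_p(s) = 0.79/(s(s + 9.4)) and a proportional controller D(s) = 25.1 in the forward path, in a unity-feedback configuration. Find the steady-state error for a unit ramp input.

0.474

The loop has one pole at the origin (type 1). Velocity error constant K_v = lim_{s→0} s·D(s)G_p(s) = 25.1·0.79/9.4 = 2.109.
Steady-state error to a unit ramp: e_ss = 1/K_v = 0.474.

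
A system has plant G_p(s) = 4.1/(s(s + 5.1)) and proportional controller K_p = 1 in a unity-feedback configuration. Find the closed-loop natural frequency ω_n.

1 + K_p·G_p(s) = 0 gives s² + 5.1s + 4.1 = 0.
So ω_n² = 4.1 ⇒ ω_n = 2.025 rad/s, and ζ = 5.1/(2ω_n) = 1.26.

ω_n = 2.02 rad/s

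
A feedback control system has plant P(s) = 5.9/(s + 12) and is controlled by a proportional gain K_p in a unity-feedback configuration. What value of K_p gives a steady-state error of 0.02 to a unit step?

For a type-0 loop with proportional control, e_ss = 1/(1 + K_p·P(0)).
P(0) = 0.4917. Require 1/(1 + K_p·0.4917) = 0.02, so 1 + 0.4917·K_p = 50.
K_p = (50 − 1)/0.4917 = 99.7.

K_p = 99.7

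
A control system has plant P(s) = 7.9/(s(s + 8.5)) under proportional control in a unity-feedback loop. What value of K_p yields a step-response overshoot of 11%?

From %OS = 100·exp(−πζ/√(1−ζ²)) = 11%, ζ = −ln(0.11)/√(π²+ln²(0.11)) = 0.5749.
Characteristic equation s² + 8.5s + 7.9K_p = 0 gives ζ = 8.5/(2√(7.9K_p)).
Setting ζ = 0.5749: √(7.9K_p) = 8.5/(2·0.5749) = 7.393, so K_p = 54.65/7.9 = 6.92.

K_p = 6.92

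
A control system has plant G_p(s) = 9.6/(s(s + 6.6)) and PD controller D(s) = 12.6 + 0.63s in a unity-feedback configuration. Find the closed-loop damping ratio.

ζ = 0.575

Forward path: (12.6 + 0.63s)·9.6/(s(s+6.6)). The closed-loop characteristic equation is s² + (6.6 + 9.6·0.63)s + 9.6·12.6 = 0.
That is s² + 12.65s + 121 = 0, so ω_n = 11 rad/s and ζ = 12.65/(2·11) = 0.575.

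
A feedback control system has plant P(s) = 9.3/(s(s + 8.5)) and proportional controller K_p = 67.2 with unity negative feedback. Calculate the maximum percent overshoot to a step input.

From 1 + K_pP(s) = 0: s² + 8.5s + 625 = 0 ⇒ ω_n = 25, ζ = 0.17.
%OS = 100·exp(−πζ/√(1−ζ²)) = 100·exp(−π·0.17/√0.9711) = 58.2%.

58.2%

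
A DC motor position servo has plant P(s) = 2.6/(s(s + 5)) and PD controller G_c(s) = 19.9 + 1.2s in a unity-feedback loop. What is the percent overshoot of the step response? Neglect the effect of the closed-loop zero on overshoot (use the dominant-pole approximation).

Forward path: (19.9 + 1.2s)·2.6/(s(s+5)). The closed-loop characteristic equation is s² + (5 + 2.6·1.2)s + 2.6·19.9 = 0.
That is s² + 8.12s + 51.74 = 0, so ω_n = 7.193 rad/s and ζ = 8.12/(2·7.193) = 0.5644.
%OS = 100·exp(−πζ/√(1−ζ²)) = 11.7%.

11.7%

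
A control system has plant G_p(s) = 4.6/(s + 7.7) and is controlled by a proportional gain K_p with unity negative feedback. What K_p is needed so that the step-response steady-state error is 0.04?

Steady-state error for a unit step on this type-0 loop is 1/(1 + K_p·G_p(0)).
G_p(0) = 0.5974. Require 1/(1 + K_p·0.5974) = 0.04, so 1 + 0.5974·K_p = 25.
K_p = (25 − 1)/0.5974 = 40.2.

K_p = 40.2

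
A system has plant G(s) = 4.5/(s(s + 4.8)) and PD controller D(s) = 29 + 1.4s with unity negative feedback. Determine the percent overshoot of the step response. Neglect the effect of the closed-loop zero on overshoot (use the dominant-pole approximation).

17.4%

Forward path: (29 + 1.4s)·4.5/(s(s+4.8)). The closed-loop characteristic equation is s² + (4.8 + 4.5·1.4)s + 4.5·29 = 0.
That is s² + 11.1s + 130.5 = 0, so ω_n = 11.42 rad/s and ζ = 11.1/(2·11.42) = 0.4858.
%OS = 100·exp(−πζ/√(1−ζ²)) = 17.4%.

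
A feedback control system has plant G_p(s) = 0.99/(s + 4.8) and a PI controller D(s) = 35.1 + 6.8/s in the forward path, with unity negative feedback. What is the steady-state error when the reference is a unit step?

The open loop D(s)G_p(s) has a pole at the origin (type 1), so the static position error constant is infinite and e_ss = 1/(1+∞) = 0.

0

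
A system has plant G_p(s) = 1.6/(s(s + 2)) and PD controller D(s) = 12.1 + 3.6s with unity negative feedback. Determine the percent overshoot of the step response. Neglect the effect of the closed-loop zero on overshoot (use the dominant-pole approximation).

Forward path: (12.1 + 3.6s)·1.6/(s(s+2)). The closed-loop characteristic equation is s² + (2 + 1.6·3.6)s + 1.6·12.1 = 0.
That is s² + 7.76s + 19.36 = 0, so ω_n = 4.4 rad/s and ζ = 7.76/(2·4.4) = 0.8818.
%OS = 100·exp(−πζ/√(1−ζ²)) = 0.281%.

0.281%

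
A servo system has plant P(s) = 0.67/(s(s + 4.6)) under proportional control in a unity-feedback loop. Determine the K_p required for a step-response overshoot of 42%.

K_p = 111

From %OS = 100·exp(−πζ/√(1−ζ²)) = 42%, ζ = −ln(0.42)/√(π²+ln²(0.42)) = 0.2662.
Characteristic equation s² + 4.6s + 0.67K_p = 0 gives ζ = 4.6/(2√(0.67K_p)).
Setting ζ = 0.2662: √(0.67K_p) = 4.6/(2·0.2662) = 8.641, so K_p = 74.67/0.67 = 111.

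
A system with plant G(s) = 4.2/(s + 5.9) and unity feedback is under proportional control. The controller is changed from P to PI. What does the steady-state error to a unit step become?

0

Adding integral action puts a pole at s = 0 in the forward path, raising the system type to 1; a type-1 loop has zero steady-state error to a step.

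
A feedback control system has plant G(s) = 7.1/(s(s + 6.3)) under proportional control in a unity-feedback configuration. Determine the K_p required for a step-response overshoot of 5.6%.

K_p = 3.06

From %OS = 100·exp(−πζ/√(1−ζ²)) = 5.6%, ζ = −ln(0.056)/√(π²+ln²(0.056)) = 0.6761.
Characteristic equation s² + 6.3s + 7.1K_p = 0 gives ζ = 6.3/(2√(7.1K_p)).
Setting ζ = 0.6761: √(7.1K_p) = 6.3/(2·0.6761) = 4.659, so K_p = 21.71/7.1 = 3.06.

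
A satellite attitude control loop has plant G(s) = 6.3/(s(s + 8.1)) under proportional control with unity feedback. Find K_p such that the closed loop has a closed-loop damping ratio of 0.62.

K_p = 6.77

Closed-loop characteristic equation: s² + 8.1s + K_p·6.3 = 0.
So ω_n = √(6.3K_p) and 2ζω_n = 8.1, giving ζ = 8.1/(2√(6.3K_p)).
Setting ζ = 0.62: √(6.3K_p) = 8.1/(2·0.62) = 6.532, so K_p = 42.67/6.3 = 6.77.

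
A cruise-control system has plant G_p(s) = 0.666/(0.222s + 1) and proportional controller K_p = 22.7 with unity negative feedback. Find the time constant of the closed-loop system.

τ = 0.0138 s

Closed loop: T(s) = K_p·G_p/(1+K_p·G_p) = 15.12/(0.222s + 1 + 15.12), with pole at s = −(1 + 15.12)/0.222 = −72.6.
Closed-loop time constant τ = 1/72.6 = 0.0138 s.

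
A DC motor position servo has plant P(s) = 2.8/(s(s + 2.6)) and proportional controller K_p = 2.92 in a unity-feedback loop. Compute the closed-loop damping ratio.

The closed-loop denominator is s(s+2.6) + 2.92·2.8 = s² + 2.6s + 8.176.
So ω_n² = 8.176 ⇒ ω_n = 2.859 rad/s, and ζ = 2.6/(2ω_n) = 0.455.

ζ = 0.455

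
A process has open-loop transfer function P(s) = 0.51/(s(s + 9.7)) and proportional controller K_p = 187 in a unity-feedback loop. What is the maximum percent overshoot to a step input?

16.6%

From 1 + K_pP(s) = 0: s² + 9.7s + 95.37 = 0 ⇒ ω_n = 9.766, ζ = 0.4966.
%OS = 100·exp(−πζ/√(1−ζ²)) = 100·exp(−π·0.4966/√0.7534) = 16.6%.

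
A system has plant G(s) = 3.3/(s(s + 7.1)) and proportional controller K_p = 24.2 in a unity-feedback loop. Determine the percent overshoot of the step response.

25.7%

Closed-loop characteristic equation: s² + 7.1s + 79.86 = 0, so ω_n = 8.936 rad/s and ζ = 7.1/(2·8.936) = 0.3972.
%OS = 100·exp(−πζ/√(1−ζ²)) = 100·exp(−π·0.3972/√0.8422) = 25.7%.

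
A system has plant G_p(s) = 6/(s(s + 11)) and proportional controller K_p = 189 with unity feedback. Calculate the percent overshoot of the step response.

From 1 + K_pG_p(s) = 0: s² + 11s + 1134 = 0 ⇒ ω_n = 33.67, ζ = 0.1633.
%OS = 100·exp(−πζ/√(1−ζ²)) = 100·exp(−π·0.1633/√0.9733) = 59.4%.

59.4%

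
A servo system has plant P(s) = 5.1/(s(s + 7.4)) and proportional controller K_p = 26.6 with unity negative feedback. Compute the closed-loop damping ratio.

ζ = 0.318

The closed-loop denominator is s(s+7.4) + 26.6·5.1 = s² + 7.4s + 135.7.
Matching s² + 2ζω_n s + ω_n²: ω_n = √135.7 = 11.65 rad/s and 2ζω_n = 7.4, so ζ = 7.4/(2·11.65) = 0.318.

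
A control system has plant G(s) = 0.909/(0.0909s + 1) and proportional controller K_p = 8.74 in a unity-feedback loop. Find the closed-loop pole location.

s = -98.4

Closed loop: T(s) = K_p·G/(1+K_p·G) = 7.945/(0.0909s + 1 + 7.945), with pole at s = −(1 + 7.945)/0.0909 = −98.4.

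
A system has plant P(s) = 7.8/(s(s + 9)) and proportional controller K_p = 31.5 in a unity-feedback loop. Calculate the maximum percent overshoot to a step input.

39%

From 1 + K_pP(s) = 0: s² + 9s + 245.7 = 0 ⇒ ω_n = 15.67, ζ = 0.2871.
%OS = 100·exp(−πζ/√(1−ζ²)) = 100·exp(−π·0.2871/√0.9176) = 39%.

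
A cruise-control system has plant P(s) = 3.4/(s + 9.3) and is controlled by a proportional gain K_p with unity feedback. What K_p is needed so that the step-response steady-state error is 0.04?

K_p = 65.6

The loop is type 0, so e_ss(step) = 1/(1 + K_pos) with K_pos = K_p·P(0).
P(0) = 0.3656. Require 1/(1 + K_p·0.3656) = 0.04, so 1 + 0.3656·K_p = 25.
K_p = (25 − 1)/0.3656 = 65.6.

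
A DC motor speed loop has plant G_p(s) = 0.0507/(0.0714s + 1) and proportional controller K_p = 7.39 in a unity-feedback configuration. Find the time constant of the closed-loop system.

τ = 0.0519 s

Closed loop: T(s) = K_p·G_p/(1+K_p·G_p) = 0.3747/(0.0714s + 1 + 0.3747), with pole at s = −(1 + 0.3747)/0.0714 = −19.25.
Closed-loop time constant τ = 1/19.25 = 0.0519 s.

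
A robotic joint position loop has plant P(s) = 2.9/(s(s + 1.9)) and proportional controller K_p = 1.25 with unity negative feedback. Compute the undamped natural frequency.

With unity feedback the closed-loop characteristic equation is s² + 1.9s + 1.25·2.9 = s² + 1.9s + 3.625 = 0.
Matching s² + 2ζω_n s + ω_n²: ω_n = √3.625 = 1.904 rad/s and 2ζω_n = 1.9, so ζ = 1.9/(2·1.904) = 0.499.

ω_n = 1.9 rad/s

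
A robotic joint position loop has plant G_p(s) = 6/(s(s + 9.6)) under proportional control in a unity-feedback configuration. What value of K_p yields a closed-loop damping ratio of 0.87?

K_p = 5.07

Closed-loop characteristic equation: s² + 9.6s + K_p·6 = 0.
So ω_n = √(6K_p) and 2ζω_n = 9.6, giving ζ = 9.6/(2√(6K_p)).
Setting ζ = 0.87: √(6K_p) = 9.6/(2·0.87) = 5.517, so K_p = 30.44/6 = 5.07.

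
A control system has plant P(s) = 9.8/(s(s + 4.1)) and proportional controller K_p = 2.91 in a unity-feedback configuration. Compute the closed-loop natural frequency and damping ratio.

ω_n = 5.34 rad/s, ζ = 0.384

With unity feedback the closed-loop characteristic equation is s² + 4.1s + 2.91·9.8 = s² + 4.1s + 28.52 = 0.
Matching s² + 2ζω_n s + ω_n²: ω_n = √28.52 = 5.34 rad/s and 2ζω_n = 4.1, so ζ = 4.1/(2·5.34) = 0.384.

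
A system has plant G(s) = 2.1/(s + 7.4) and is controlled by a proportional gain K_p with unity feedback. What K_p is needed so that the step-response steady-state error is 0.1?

Steady-state error for a unit step on this type-0 loop is 1/(1 + K_p·G(0)).
G(0) = 0.2838. Require 1/(1 + K_p·0.2838) = 0.1, so 1 + 0.2838·K_p = 10.
K_p = (10 − 1)/0.2838 = 31.7.

K_p = 31.7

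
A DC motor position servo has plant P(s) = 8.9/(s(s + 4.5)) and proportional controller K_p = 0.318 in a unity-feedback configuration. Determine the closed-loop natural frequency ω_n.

1 + K_p·P(s) = 0 gives s² + 4.5s + 2.83 = 0.
So ω_n² = 2.83 ⇒ ω_n = 1.682 rad/s, and ζ = 4.5/(2ω_n) = 1.34.

ω_n = 1.68 rad/s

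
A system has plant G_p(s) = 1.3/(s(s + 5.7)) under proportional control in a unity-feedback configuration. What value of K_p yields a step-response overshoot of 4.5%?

From %OS = 100·exp(−πζ/√(1−ζ²)) = 4.5%, ζ = −ln(0.045)/√(π²+ln²(0.045)) = 0.7025.
Characteristic equation s² + 5.7s + 1.3K_p = 0 gives ζ = 5.7/(2√(1.3K_p)).
Setting ζ = 0.7025: √(1.3K_p) = 5.7/(2·0.7025) = 4.057, so K_p = 16.46/1.3 = 12.7.

K_p = 12.7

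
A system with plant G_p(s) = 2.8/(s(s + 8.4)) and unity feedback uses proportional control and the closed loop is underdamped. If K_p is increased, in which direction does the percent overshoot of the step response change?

increase

Characteristic equation s² + 8.4s + K_p·2.8 = 0: raising K_p raises ω_n while 2ζω_n = 8.4 is fixed, so ζ falls and overshoot grows.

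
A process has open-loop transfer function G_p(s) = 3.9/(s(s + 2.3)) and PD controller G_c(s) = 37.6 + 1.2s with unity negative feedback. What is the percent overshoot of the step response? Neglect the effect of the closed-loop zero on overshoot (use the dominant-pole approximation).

38.8%

Forward path: (37.6 + 1.2s)·3.9/(s(s+2.3)). The closed-loop characteristic equation is s² + (2.3 + 3.9·1.2)s + 3.9·37.6 = 0.
That is s² + 6.98s + 146.6 = 0, so ω_n = 12.11 rad/s and ζ = 6.98/(2·12.11) = 0.2882.
%OS = 100·exp(−πζ/√(1−ζ²)) = 38.8%.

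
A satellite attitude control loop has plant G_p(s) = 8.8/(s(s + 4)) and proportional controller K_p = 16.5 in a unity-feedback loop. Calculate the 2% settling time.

Closed-loop characteristic equation: s² + 4s + 145.2 = 0, so ω_n = 12.05 rad/s and ζ = 4/(2·12.05) = 0.166.
2% settling time T_s ≈ 4/(ζω_n) = 4/2 = 2 s.

T_s ≈ 2 s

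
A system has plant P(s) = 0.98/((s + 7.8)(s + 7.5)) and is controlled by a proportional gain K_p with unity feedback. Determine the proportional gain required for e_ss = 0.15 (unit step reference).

K_p = 338

For a type-0 loop with proportional control, e_ss = 1/(1 + K_p·P(0)).
P(0) = 0.01675. Require 1/(1 + K_p·0.01675) = 0.15, so 1 + 0.01675·K_p = 6.667.
K_p = (6.667 − 1)/0.01675 = 338.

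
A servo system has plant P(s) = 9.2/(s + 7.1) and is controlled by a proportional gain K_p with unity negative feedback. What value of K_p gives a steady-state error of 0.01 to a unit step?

K_p = 76.4

The loop is type 0, so e_ss(step) = 1/(1 + K_pos) with K_pos = K_p·P(0).
P(0) = 1.296. Require 1/(1 + K_p·1.296) = 0.01, so 1 + 1.296·K_p = 100.
K_p = (100 − 1)/1.296 = 76.4.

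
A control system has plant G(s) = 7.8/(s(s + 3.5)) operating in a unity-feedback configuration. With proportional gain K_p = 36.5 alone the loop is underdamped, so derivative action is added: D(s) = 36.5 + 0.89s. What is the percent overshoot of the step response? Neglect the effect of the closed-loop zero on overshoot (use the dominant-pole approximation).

Forward path: (36.5 + 0.89s)·7.8/(s(s+3.5)). The closed-loop characteristic equation is s² + (3.5 + 7.8·0.89)s + 7.8·36.5 = 0.
That is s² + 10.44s + 284.7 = 0, so ω_n = 16.87 rad/s and ζ = 10.44/(2·16.87) = 0.3094.
%OS = 100·exp(−πζ/√(1−ζ²)) = 36%.

36%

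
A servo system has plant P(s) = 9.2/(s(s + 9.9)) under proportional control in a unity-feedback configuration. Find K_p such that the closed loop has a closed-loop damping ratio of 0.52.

K_p = 9.85

Closed-loop characteristic equation: s² + 9.9s + K_p·9.2 = 0.
So ω_n = √(9.2K_p) and 2ζω_n = 9.9, giving ζ = 9.9/(2√(9.2K_p)).
Setting ζ = 0.52: √(9.2K_p) = 9.9/(2·0.52) = 9.519, so K_p = 90.62/9.2 = 9.85.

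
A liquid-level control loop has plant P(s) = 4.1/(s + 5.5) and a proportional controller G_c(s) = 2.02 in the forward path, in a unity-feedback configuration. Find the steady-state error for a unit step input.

0.399

The loop is type 0. Static position error constant K_pos = G_c(0)·P(0) = 2.02·0.7455 = 1.506.
Steady-state error to a unit step: e_ss = 1/(1+K_pos) = 1/2.506 = 0.399.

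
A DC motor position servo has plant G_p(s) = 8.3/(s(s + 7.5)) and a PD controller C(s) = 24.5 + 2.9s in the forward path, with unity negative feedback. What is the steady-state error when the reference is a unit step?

0

The open loop C(s)G_p(s) has a pole at the origin (type 1), so the static position error constant is infinite and e_ss = 1/(1+∞) = 0.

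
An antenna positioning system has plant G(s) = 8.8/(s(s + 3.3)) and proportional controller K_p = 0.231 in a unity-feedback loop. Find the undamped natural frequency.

The closed-loop denominator is s(s+3.3) + 0.231·8.8 = s² + 3.3s + 2.033.
Matching s² + 2ζω_n s + ω_n²: ω_n = √2.033 = 1.426 rad/s and 2ζω_n = 3.3, so ζ = 3.3/(2·1.426) = 1.16.

ω_n = 1.43 rad/s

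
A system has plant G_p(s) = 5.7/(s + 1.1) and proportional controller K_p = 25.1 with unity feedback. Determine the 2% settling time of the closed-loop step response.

T_s ≈ 0.0277 s

Closed-loop transfer function: T(s) = K_p·G_p(s)/(1 + K_p·G_p(s)) = 143.1/(s + 1.1 + 143.1) = 143.1/(s + 144.2).
Time constant τ = 1/144.2 = 0.006936 s, so the 2% settling time is about 4τ = 0.0277 s.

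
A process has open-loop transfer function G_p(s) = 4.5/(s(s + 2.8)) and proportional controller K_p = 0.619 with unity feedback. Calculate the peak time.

Closed-loop characteristic equation: s² + 2.8s + 2.785 = 0, so ω_n = 1.669 rad/s and ζ = 2.8/(2·1.669) = 0.8388.
Damped frequency ω_d = ω_n√(1−ζ²) = 0.9086 rad/s, so peak time T_p = π/ω_d = 3.46 s.

T_p = 3.46 s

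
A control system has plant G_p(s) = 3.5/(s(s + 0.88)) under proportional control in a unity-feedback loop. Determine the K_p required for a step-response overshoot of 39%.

From %OS = 100·exp(−πζ/√(1−ζ²)) = 39%, ζ = −ln(0.39)/√(π²+ln²(0.39)) = 0.2871.
Characteristic equation s² + 0.88s + 3.5K_p = 0 gives ζ = 0.88/(2√(3.5K_p)).
Setting ζ = 0.2871: √(3.5K_p) = 0.88/(2·0.2871) = 1.533, so K_p = 2.349/3.5 = 0.671.

K_p = 0.671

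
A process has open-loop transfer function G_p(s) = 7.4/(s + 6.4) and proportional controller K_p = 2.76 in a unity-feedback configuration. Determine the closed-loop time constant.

Closed-loop transfer function: T(s) = K_p·G_p(s)/(1 + K_p·G_p(s)) = 20.42/(s + 6.4 + 20.42) = 20.42/(s + 26.82).
Time constant τ = 1/26.82 = 0.0373 s.

τ = 0.0373 s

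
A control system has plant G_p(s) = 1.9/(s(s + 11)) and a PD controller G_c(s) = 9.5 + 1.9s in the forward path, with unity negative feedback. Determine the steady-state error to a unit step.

The open loop G_c(s)G_p(s) has a pole at the origin (type 1), so the static position error constant is infinite and e_ss = 1/(1+∞) = 0.

0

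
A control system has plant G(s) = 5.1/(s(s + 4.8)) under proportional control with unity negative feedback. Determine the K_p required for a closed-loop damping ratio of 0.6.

K_p = 3.14

Closed-loop characteristic equation: s² + 4.8s + K_p·5.1 = 0.
So ω_n = √(5.1K_p) and 2ζω_n = 4.8, giving ζ = 4.8/(2√(5.1K_p)).
Setting ζ = 0.6: √(5.1K_p) = 4.8/(2·0.6) = 4, so K_p = 16/5.1 = 3.14.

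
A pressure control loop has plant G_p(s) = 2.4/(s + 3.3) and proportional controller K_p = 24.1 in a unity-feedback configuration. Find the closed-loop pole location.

s = -61.14

Closed-loop transfer function: T(s) = K_p·G_p(s)/(1 + K_p·G_p(s)) = 57.84/(s + 3.3 + 57.84) = 57.84/(s + 61.14).
The closed-loop pole is at s = −61.14.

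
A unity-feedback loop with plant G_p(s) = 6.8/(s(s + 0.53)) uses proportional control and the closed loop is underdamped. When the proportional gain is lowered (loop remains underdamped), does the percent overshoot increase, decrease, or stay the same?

decrease

ζ = 0.53/(2√(6.8K_p)) rises as K_p falls; higher damping means less overshoot.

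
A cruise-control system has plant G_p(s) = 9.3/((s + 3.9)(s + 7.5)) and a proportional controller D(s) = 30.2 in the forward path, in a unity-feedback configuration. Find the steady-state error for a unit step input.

0.0943

The loop is type 0. Static position error constant K_pos = D(0)·G_p(0) = 30.2·0.3179 = 9.602.
Steady-state error to a unit step: e_ss = 1/(1+K_pos) = 1/10.6 = 0.0943.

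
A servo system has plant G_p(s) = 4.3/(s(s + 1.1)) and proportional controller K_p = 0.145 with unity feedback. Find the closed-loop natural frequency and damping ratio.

With unity feedback the closed-loop characteristic equation is s² + 1.1s + 0.145·4.3 = s² + 1.1s + 0.6235 = 0.
Matching s² + 2ζω_n s + ω_n²: ω_n = √0.6235 = 0.7896 rad/s and 2ζω_n = 1.1, so ζ = 1.1/(2·0.7896) = 0.697.

ω_n = 0.79 rad/s, ζ = 0.697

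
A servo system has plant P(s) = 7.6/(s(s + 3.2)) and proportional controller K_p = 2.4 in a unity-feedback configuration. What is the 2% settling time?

T_s ≈ 2.5 s

Closed-loop characteristic equation: s² + 3.2s + 18.24 = 0, so ω_n = 4.271 rad/s and ζ = 3.2/(2·4.271) = 0.3746.
2% settling time T_s ≈ 4/(ζω_n) = 4/1.6 = 2.5 s.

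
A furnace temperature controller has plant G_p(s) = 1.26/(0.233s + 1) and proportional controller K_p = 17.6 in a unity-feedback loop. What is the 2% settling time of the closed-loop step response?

T_s ≈ 0.0402 s

Closed loop: T(s) = K_p·G_p/(1+K_p·G_p) = 22.18/(0.233s + 1 + 22.18), with pole at s = −(1 + 22.18)/0.233 = −99.47.
τ = 1/99.47 = 0.01005 s, so 2% settling time ≈ 4τ = 0.0402 s.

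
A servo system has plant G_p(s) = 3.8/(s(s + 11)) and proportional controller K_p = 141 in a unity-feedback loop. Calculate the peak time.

T_p = 0.14 s

Closed-loop characteristic equation: s² + 11s + 535.8 = 0, so ω_n = 23.15 rad/s and ζ = 11/(2·23.15) = 0.2376.
Damped frequency ω_d = ω_n√(1−ζ²) = 22.48 rad/s, so peak time T_p = π/ω_d = 0.14 s.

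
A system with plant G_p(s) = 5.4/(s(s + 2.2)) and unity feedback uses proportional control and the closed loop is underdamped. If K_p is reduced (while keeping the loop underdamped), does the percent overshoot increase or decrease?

ζ = 2.2/(2√(5.4K_p)) rises as K_p falls; higher damping means less overshoot.

decrease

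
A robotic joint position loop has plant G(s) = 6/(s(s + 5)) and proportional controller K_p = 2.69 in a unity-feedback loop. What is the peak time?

T_p = 0.999 s

From 1 + K_pG(s) = 0: s² + 5s + 16.14 = 0 ⇒ ω_n = 4.017, ζ = 0.6223.
Damped frequency ω_d = ω_n√(1−ζ²) = 3.145 rad/s, so peak time T_p = π/ω_d = 0.999 s.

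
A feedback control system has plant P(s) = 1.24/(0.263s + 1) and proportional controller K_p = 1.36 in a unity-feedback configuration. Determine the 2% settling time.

Closed loop: T(s) = K_p·P/(1+K_p·P) = 1.686/(0.263s + 1 + 1.686), with pole at s = −(1 + 1.686)/0.263 = −10.21.
τ = 1/10.21 = 0.0979 s, so 2% settling time ≈ 4τ = 0.392 s.

T_s ≈ 0.392 s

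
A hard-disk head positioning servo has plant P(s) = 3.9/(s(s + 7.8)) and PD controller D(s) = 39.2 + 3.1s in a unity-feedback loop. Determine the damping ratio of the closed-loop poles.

ζ = 0.804

Forward path: (39.2 + 3.1s)·3.9/(s(s+7.8)). The closed-loop characteristic equation is s² + (7.8 + 3.9·3.1)s + 3.9·39.2 = 0.
That is s² + 19.89s + 152.9 = 0, so ω_n = 12.36 rad/s and ζ = 19.89/(2·12.36) = 0.8043.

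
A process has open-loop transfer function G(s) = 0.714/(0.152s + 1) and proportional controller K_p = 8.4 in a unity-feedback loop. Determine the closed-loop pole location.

s = -46.04

Closed loop: T(s) = K_p·G/(1+K_p·G) = 5.998/(0.152s + 1 + 5.998), with pole at s = −(1 + 5.998)/0.152 = −46.04.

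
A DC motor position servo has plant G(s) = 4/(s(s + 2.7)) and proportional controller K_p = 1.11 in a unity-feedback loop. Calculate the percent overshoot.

The closed-loop denominator s² + 2.7s + 4.44 gives ω_n = √4.44 = 2.107 and ζ = 2.7/(2ω_n) = 0.6407.
%OS = 100·exp(−πζ/√(1−ζ²)) = 100·exp(−π·0.6407/√0.5895) = 7.27%.

7.27%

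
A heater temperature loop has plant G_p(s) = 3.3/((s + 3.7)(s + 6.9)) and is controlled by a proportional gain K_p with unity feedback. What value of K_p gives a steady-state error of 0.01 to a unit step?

Steady-state error for a unit step on this type-0 loop is 1/(1 + K_p·G_p(0)).
G_p(0) = 0.1293. Require 1/(1 + K_p·0.1293) = 0.01, so 1 + 0.1293·K_p = 100.
K_p = (100 − 1)/0.1293 = 766.

K_p = 766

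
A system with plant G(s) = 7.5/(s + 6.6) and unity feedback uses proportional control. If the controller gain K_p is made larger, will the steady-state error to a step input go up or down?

decrease

e_ss = 1/(1 + K_p·G(0)); a larger K_p raises the denominator, so e_ss decreases.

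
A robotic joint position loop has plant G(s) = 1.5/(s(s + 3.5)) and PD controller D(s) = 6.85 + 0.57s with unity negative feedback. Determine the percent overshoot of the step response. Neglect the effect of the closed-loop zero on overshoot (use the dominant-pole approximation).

5.46%

Forward path: (6.85 + 0.57s)·1.5/(s(s+3.5)). The closed-loop characteristic equation is s² + (3.5 + 1.5·0.57)s + 1.5·6.85 = 0.
That is s² + 4.355s + 10.27 = 0, so ω_n = 3.205 rad/s and ζ = 4.355/(2·3.205) = 0.6793.
%OS = 100·exp(−πζ/√(1−ζ²)) = 5.46%.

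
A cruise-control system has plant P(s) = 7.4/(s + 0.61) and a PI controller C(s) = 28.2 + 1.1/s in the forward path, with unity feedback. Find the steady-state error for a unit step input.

0

The open loop C(s)P(s) has a pole at the origin (type 1), so the static position error constant is infinite and e_ss = 1/(1+∞) = 0.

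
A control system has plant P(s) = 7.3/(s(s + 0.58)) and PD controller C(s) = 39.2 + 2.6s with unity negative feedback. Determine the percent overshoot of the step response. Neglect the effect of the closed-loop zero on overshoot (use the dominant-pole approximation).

10.8%

Forward path: (39.2 + 2.6s)·7.3/(s(s+0.58)). The closed-loop characteristic equation is s² + (0.58 + 7.3·2.6)s + 7.3·39.2 = 0.
That is s² + 19.56s + 286.2 = 0, so ω_n = 16.92 rad/s and ζ = 19.56/(2·16.92) = 0.5781.
%OS = 100·exp(−πζ/√(1−ζ²)) = 10.8%.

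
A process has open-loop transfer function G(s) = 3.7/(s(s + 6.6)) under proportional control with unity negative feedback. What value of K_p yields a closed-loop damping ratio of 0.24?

K_p = 51.1

Closed-loop characteristic equation: s² + 6.6s + K_p·3.7 = 0.
So ω_n = √(3.7K_p) and 2ζω_n = 6.6, giving ζ = 6.6/(2√(3.7K_p)).
Setting ζ = 0.24: √(3.7K_p) = 6.6/(2·0.24) = 13.75, so K_p = 189.1/3.7 = 51.1.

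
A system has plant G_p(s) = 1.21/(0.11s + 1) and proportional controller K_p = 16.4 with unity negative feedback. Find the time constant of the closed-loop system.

Closed loop: T(s) = K_p·G_p/(1+K_p·G_p) = 19.84/(0.11s + 1 + 19.84), with pole at s = −(1 + 19.84)/0.11 = −189.5.
Closed-loop time constant τ = 1/189.5 = 0.00528 s.

τ = 0.00528 s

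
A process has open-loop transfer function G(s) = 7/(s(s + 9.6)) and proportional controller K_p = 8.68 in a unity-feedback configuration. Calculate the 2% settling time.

T_s ≈ 0.833 s

The closed-loop denominator s² + 9.6s + 60.76 gives ω_n = √60.76 = 7.795 and ζ = 9.6/(2ω_n) = 0.6158.
2% settling time T_s ≈ 4/(ζω_n) = 4/4.8 = 0.833 s.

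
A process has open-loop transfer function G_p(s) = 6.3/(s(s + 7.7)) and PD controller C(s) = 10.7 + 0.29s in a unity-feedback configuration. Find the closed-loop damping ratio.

Forward path: (10.7 + 0.29s)·6.3/(s(s+7.7)). The closed-loop characteristic equation is s² + (7.7 + 6.3·0.29)s + 6.3·10.7 = 0.
That is s² + 9.527s + 67.41 = 0, so ω_n = 8.21 rad/s and ζ = 9.527/(2·8.21) = 0.5802.

ζ = 0.58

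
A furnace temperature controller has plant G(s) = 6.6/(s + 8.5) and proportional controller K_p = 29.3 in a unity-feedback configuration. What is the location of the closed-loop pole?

s = -201.9

Closed-loop transfer function: T(s) = K_p·G(s)/(1 + K_p·G(s)) = 193.4/(s + 8.5 + 193.4) = 193.4/(s + 201.9).
The closed-loop pole is at s = −201.9.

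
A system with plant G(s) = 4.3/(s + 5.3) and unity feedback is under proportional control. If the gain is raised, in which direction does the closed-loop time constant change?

The closed-loop bandwidth 5.3+K_p·4.3 grows with K_p, so τ shrinks.

decrease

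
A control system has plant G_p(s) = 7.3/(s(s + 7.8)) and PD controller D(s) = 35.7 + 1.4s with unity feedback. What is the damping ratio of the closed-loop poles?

ζ = 0.558

Forward path: (35.7 + 1.4s)·7.3/(s(s+7.8)). The closed-loop characteristic equation is s² + (7.8 + 7.3·1.4)s + 7.3·35.7 = 0.
That is s² + 18.02s + 260.6 = 0, so ω_n = 16.14 rad/s and ζ = 18.02/(2·16.14) = 0.5581.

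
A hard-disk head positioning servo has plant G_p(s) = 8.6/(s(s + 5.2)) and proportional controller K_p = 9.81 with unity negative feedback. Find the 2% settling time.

T_s ≈ 1.54 s

The closed-loop denominator s² + 5.2s + 84.37 gives ω_n = √84.37 = 9.185 and ζ = 5.2/(2ω_n) = 0.2831.
2% settling time T_s ≈ 4/(ζω_n) = 4/2.6 = 1.54 s.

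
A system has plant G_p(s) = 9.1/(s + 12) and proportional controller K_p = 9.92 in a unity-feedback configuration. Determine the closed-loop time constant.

τ = 0.00978 s

Closed-loop transfer function: T(s) = K_p·G_p(s)/(1 + K_p·G_p(s)) = 90.27/(s + 12 + 90.27) = 90.27/(s + 102.3).
Time constant τ = 1/102.3 = 0.00978 s.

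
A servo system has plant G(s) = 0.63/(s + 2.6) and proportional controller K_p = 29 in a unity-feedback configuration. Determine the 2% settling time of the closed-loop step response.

T_s ≈ 0.192 s

Closed-loop transfer function: T(s) = K_p·G(s)/(1 + K_p·G(s)) = 18.27/(s + 2.6 + 18.27) = 18.27/(s + 20.87).
Time constant τ = 1/20.87 = 0.04792 s, so the 2% settling time is about 4τ = 0.192 s.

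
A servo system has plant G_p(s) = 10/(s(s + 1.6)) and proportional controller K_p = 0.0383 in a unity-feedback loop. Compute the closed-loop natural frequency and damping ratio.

ω_n = 0.619 rad/s, ζ = 1.29

With unity feedback the closed-loop characteristic equation is s² + 1.6s + 0.0383·10 = s² + 1.6s + 0.383 = 0.
Matching s² + 2ζω_n s + ω_n²: ω_n = √0.383 = 0.6189 rad/s and 2ζω_n = 1.6, so ζ = 1.6/(2·0.6189) = 1.29.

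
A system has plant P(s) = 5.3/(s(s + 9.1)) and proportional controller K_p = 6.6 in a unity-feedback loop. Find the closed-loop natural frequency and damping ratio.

1 + K_p·P(s) = 0 gives s² + 9.1s + 34.98 = 0.
Matching s² + 2ζω_n s + ω_n²: ω_n = √34.98 = 5.914 rad/s and 2ζω_n = 9.1, so ζ = 9.1/(2·5.914) = 0.769.

ω_n = 5.91 rad/s, ζ = 0.769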